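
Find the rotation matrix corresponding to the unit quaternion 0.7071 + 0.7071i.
[[1, 0, 0], [0, 0, -1], [0, 1, 0]]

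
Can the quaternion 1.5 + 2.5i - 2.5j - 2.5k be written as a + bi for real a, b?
No. The quaternion 1.5 + 2.5i - 2.5j - 2.5k has j-coefficient y = -2.5 and k-coefficient z = -2.5, not both zero, so it does not lie in the complex subalgebra spanned by 1 and i.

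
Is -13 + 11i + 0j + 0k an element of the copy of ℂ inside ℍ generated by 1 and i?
Yes. The quaternion -13 + 11i has j- and k-coefficients y = z = 0, so it lies in the complex subalgebra spanned by 1 and i.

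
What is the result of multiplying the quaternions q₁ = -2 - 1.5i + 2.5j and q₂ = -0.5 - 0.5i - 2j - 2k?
5.25 - 3.25i - 0.25j + 8.25k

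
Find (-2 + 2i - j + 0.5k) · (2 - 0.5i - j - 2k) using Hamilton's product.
-3 + 7.5i + 3.75j + 2.5k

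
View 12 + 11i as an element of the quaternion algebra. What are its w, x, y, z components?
12 + 11i + 0j + 0k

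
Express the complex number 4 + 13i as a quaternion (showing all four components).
4 + 13i + 0j + 0k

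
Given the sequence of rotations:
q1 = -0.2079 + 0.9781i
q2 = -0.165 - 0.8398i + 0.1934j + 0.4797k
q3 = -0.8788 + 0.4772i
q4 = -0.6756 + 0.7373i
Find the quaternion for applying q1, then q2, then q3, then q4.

q2 · q1 = 0.8557 + 0.0132i + 0.429j - 0.2889k
q3 · q2 · q1 = -0.7583 + 0.3967i - 0.2391j + 0.4586k
q4 · q3 · q2 · q1 = 0.2198 - 0.8271i - 0.1766j - 0.4861k
0.2198 - 0.8271i - 0.1766j - 0.4861k


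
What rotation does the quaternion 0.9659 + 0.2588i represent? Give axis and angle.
axis = (1, 0, 0), θ = π/6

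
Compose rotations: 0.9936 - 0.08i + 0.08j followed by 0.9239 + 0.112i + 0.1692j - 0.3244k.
0.9134 + 0.0633i + 0.268j - 0.2998k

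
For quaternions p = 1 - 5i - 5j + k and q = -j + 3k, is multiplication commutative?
No: pq = -8 - 14i + 14j + 8k ≠ -8 + 14i - 16j - 2k = qp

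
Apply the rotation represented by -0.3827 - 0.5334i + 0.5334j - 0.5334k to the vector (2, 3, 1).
(-3.047, -1.713, 1.334)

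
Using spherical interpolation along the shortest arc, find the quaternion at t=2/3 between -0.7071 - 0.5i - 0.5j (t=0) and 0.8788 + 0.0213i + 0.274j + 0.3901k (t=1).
-0.8666 - 0.1941i - 0.3704j - 0.2722k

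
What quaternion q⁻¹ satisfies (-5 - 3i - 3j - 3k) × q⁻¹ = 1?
-0.0962 + 0.0577i + 0.0577j + 0.0577k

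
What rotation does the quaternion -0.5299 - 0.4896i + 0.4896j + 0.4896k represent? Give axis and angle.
axis = (-√3/3, √3/3, √3/3), θ = 244°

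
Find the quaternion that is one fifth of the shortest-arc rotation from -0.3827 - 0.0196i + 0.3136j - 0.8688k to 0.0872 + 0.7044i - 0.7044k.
-0.3046 + 0.148i + 0.2663j - 0.9024k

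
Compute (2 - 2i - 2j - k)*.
2 + 2i + 2j + k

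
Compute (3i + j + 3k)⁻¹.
-0.1579i - 0.0526j - 0.1579k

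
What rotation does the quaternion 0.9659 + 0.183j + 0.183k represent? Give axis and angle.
axis = (0, √2/2, √2/2), θ = π/6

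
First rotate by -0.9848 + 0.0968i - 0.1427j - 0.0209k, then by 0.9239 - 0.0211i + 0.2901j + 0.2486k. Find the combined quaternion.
-0.8612 + 0.1396i - 0.3939j - 0.2892k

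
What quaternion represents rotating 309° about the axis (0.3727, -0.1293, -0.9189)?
-0.9026 + 0.1605i - 0.0557j - 0.3956k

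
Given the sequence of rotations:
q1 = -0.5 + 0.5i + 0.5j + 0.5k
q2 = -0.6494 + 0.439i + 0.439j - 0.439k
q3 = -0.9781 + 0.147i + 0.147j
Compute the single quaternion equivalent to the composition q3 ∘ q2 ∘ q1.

q2 · q1 = 0.1052 - 0.1052i - 0.9832j - 0.1052k
q3 · q2 · q1 = 0.0571 + 0.1029i + 0.9926j - 0.0262k
0.0571 + 0.1029i + 0.9926j - 0.0262k


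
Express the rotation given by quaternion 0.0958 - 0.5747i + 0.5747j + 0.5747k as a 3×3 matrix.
[[-0.3211, -0.7707, -0.5504], [-0.5504, -0.3211, 0.7707], [-0.7707, 0.5504, -0.3211]]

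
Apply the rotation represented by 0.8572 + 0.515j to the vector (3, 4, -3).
(-1.24, 4, -4.057)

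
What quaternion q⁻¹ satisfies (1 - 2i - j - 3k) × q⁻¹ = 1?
0.0667 + 0.1333i + 0.0667j + 0.2k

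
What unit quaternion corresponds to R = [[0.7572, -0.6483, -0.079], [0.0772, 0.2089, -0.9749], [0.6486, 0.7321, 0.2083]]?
0.7373 + 0.5788i - 0.2467j + 0.246k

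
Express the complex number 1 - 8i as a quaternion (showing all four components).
1 - 8i + 0j + 0k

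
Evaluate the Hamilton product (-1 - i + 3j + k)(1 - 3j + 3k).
5 + 11i + 9j + k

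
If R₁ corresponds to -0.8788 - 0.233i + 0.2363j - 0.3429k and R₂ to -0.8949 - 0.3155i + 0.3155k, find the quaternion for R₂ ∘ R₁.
0.8211 + 0.4112i - 0.3932j - 0.045k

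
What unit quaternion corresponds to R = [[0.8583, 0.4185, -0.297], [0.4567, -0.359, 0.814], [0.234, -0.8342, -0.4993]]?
-0.5 + 0.8241i + 0.2655j - 0.0191k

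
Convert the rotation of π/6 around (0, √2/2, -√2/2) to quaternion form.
0.9659 + 0.183j - 0.183k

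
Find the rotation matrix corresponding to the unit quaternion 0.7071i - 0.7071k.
[[0, 0, -1], [0, -1, 0], [-1, 0, 0]]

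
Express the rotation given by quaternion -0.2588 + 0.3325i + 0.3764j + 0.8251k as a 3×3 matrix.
[[-0.6449, 0.6774, 0.3539], [-0.1768, -0.5827, 0.7932], [0.7435, 0.449, 0.4955]]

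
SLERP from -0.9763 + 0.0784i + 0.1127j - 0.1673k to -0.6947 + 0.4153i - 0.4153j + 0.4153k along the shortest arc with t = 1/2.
-0.9357 + 0.2765i - 0.1694j + 0.1389k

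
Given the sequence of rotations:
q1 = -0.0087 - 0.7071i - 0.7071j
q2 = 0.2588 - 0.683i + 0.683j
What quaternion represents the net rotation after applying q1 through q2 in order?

q2 · q1 = -0.0023 - 0.1771i - 0.1889j + 0.9659k
-0.0023 - 0.1771i - 0.1889j + 0.9659k


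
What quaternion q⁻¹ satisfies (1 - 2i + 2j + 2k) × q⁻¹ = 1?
0.0769 + 0.1538i - 0.1538j - 0.1538k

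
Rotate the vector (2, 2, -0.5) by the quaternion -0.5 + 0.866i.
(2, -1.433, -1.482)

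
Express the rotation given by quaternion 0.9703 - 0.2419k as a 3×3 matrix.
[[0.883, 0.4694, 0], [-0.4694, 0.883, 0], [0, 0, 1]]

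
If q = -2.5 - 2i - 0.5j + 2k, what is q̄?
-2.5 + 2i + 0.5j - 2k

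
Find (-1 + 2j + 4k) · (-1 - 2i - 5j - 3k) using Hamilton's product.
23 + 16i - 5j + 3k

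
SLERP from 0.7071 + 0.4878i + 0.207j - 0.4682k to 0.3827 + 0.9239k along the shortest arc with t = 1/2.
0.2128 + 0.32i + 0.1358j - 0.9132k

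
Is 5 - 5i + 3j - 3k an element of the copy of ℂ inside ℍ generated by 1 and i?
No. The quaternion 5 - 5i + 3j - 3k has j-coefficient y = 3 and k-coefficient z = -3, not both zero, so it does not lie in the complex subalgebra spanned by 1 and i.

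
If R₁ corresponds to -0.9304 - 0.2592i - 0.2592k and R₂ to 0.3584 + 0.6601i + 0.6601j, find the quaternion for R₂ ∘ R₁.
-0.1624 - 0.8782i - 0.4431j + 0.0782k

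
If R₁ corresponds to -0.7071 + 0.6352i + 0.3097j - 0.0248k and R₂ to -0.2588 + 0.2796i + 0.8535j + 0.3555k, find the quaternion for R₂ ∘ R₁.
-0.2501 - 0.4934i - 0.4509j - 0.7005k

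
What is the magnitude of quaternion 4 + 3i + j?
√26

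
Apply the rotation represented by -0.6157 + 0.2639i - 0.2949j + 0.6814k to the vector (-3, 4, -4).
(0.15, 3.02, -5.644)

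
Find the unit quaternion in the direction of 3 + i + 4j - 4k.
0.4629 + 0.1543i + 0.6172j - 0.6172k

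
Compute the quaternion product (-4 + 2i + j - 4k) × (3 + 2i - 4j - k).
-16 - 19i + 13j - 18k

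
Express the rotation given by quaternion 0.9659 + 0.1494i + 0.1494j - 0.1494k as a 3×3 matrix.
[[0.9107, 0.3333, 0.244], [-0.244, 0.9107, -0.3333], [-0.3333, 0.244, 0.9107]]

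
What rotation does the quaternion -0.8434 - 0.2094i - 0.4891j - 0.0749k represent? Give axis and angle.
axis = (-0.3897, -0.9103, -0.1394), θ = 295°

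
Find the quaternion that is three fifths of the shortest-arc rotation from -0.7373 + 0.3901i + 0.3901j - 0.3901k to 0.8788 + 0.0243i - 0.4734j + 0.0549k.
-0.8544 + 0.1482i + 0.4573j - 0.1974k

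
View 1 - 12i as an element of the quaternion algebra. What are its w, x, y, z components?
1 - 12i + 0j + 0k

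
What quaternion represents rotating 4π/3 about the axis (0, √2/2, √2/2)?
-0.5 + 0.6124j + 0.6124k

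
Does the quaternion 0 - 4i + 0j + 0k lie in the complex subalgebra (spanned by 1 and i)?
Yes. The quaternion -4i has j- and k-coefficients y = z = 0, so it lies in the complex subalgebra spanned by 1 and i.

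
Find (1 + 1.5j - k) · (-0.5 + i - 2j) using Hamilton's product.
2.5 - i - 3.75j - k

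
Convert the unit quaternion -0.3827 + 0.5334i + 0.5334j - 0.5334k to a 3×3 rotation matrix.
[[-0.1381, 0.1608, -0.9773], [0.9773, -0.1381, -0.1608], [-0.1608, -0.9773, -0.1381]]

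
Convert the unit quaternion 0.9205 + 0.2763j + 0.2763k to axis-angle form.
axis = (0, √2/2, √2/2), θ = 46°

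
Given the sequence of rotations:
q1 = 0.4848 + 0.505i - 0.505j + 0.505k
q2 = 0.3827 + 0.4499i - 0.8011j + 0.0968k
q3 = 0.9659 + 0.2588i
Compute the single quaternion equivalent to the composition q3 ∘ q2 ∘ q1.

q2 · q1 = -0.4951 + 0.0557i - 0.76j + 0.4175k
q3 · q2 · q1 = -0.4926 - 0.0743i - 0.8421j + 0.2066k
-0.4926 - 0.0743i - 0.8421j + 0.2066k


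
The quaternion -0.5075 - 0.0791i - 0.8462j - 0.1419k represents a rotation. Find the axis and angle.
axis = (-0.0918, -0.9821, -0.1647), θ = 241°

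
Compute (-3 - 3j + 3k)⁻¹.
-0.1111 + 0.1111j - 0.1111k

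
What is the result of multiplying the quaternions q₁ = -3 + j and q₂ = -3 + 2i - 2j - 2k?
11 - 8i + 3j + 4k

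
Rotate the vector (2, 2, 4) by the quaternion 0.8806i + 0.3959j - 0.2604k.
(0.662, -0.803, -4.787)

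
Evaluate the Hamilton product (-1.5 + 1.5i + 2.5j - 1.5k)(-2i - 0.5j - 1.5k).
2 - 1.5i + 6j + 6.5k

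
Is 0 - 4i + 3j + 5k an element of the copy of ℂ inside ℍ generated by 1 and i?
No. The quaternion -4i + 3j + 5k has j-coefficient y = 3 and k-coefficient z = 5, not both zero, so it does not lie in the complex subalgebra spanned by 1 and i.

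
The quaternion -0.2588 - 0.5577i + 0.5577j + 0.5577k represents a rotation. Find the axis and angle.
axis = (-√3/3, √3/3, √3/3), θ = 7π/6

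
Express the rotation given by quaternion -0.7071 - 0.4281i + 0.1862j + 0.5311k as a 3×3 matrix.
[[0.3665, 0.5917, -0.7181], [-0.9105, 0.0693, -0.4076], [-0.1914, 0.8032, 0.5641]]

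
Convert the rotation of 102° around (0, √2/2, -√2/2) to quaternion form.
0.6293 + 0.5495j - 0.5495k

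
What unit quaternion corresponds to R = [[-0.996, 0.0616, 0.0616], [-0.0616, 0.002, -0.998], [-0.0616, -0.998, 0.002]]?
-0.0436 - 0.7064j + 0.7064k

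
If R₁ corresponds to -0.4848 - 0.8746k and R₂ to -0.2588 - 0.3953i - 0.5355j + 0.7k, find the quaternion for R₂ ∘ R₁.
0.7377 + 0.66i - 0.0861j - 0.113k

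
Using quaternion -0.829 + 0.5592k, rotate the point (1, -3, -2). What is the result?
(-2.407, -2.051, -2)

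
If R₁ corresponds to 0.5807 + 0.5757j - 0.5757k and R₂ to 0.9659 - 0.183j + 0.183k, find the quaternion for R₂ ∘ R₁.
0.7716 + 0.4498j - 0.4498k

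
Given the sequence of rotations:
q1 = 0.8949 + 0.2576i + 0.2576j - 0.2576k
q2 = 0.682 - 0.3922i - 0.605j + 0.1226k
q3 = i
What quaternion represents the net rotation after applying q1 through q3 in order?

q2 · q1 = 0.8988 - 0.051i - 0.4352j - 0.0112k
q3 · q2 · q1 = 0.051 + 0.8988i + 0.0112j - 0.4352k
0.051 + 0.8988i + 0.0112j - 0.4352k


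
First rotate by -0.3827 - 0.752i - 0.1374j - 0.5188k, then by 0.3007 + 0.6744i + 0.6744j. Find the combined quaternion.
0.4847 - 0.8341i + 0.0505j + 0.2585k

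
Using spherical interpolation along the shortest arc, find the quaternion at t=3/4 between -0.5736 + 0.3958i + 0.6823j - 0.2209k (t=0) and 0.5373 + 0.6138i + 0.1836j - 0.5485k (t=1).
0.2731 + 0.6756i + 0.3972j - 0.5578k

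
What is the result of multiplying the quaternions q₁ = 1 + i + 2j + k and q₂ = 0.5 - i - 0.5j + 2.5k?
5i - 3j + 4.5k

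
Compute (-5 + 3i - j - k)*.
-5 - 3i + j + k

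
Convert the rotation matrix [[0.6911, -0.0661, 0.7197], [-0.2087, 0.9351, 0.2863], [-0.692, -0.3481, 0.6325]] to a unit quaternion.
0.9026 - 0.1757i + 0.391j - 0.0395k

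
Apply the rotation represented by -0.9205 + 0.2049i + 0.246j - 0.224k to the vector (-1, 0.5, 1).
(-1.479, 0.162, 0.19)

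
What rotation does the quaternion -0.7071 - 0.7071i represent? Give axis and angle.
axis = (-1, 0, 0), θ = 3π/2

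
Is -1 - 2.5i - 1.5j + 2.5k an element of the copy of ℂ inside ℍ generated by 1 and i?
No. The quaternion -1 - 2.5i - 1.5j + 2.5k has j-coefficient y = -1.5 and k-coefficient z = 2.5, not both zero, so it does not lie in the complex subalgebra spanned by 1 and i.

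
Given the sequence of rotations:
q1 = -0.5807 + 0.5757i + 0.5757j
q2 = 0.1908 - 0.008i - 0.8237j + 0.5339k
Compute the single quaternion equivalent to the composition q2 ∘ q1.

q2 · q1 = 0.368 - 0.1929i + 0.8955j + 0.1596k
0.368 - 0.1929i + 0.8955j + 0.1596k


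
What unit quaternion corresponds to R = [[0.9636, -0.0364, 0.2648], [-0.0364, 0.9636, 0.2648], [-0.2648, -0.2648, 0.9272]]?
0.9816 - 0.1349i + 0.1349j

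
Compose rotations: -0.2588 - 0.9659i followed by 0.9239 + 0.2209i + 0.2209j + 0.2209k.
-0.0257 - 0.9496i - 0.2705j + 0.1562k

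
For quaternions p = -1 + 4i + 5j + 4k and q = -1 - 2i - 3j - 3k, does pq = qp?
No: pq = 36 - 5i + 2j - 3k ≠ 36 + i - 6j + k = qp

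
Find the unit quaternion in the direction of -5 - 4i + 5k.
-0.6155 - 0.4924i + 0.6155k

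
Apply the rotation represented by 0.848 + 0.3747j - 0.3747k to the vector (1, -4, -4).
(-4.646, -2.389, -2.389)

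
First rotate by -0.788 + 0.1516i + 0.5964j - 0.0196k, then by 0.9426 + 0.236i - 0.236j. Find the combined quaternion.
-0.6378 - 0.0384i + 0.7528j + 0.1581k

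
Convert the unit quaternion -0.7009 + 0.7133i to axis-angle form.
axis = (1, 0, 0), θ = 269°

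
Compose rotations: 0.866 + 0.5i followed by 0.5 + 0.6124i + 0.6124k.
0.1268 + 0.7803i + 0.3062j + 0.5303k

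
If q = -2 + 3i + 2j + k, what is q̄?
-2 - 3i - 2j - k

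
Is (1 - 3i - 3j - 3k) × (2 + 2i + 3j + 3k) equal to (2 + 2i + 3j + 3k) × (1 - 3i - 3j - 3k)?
No: pq = 26 - 4i - 6k ≠ 26 - 4i - 6j = qp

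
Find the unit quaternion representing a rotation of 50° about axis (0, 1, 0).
0.9063 + 0.4226j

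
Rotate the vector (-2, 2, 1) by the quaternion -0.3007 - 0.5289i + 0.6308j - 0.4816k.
(-1.264, -0.217, -2.712)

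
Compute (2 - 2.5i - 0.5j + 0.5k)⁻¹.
0.186 + 0.2326i + 0.0465j - 0.0465k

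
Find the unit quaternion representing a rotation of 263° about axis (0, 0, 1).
-0.6626 + 0.749k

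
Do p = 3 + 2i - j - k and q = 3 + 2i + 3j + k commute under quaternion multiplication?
No: pq = 9 + 14i + 2j + 8k ≠ 9 + 10i + 10j - 8k = qp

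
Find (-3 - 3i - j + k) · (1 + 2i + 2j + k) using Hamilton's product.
4 - 12i - 2j - 6k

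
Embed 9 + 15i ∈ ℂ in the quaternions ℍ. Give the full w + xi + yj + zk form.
9 + 15i + 0j + 0k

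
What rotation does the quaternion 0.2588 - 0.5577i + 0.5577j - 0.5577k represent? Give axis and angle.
axis = (-√3/3, √3/3, -√3/3), θ = 5π/6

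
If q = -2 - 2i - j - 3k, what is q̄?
-2 + 2i + j + 3k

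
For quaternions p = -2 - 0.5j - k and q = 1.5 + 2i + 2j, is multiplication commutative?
No: pq = -2 - 2i - 6.75j - 0.5k ≠ -2 - 6i - 2.75j - 2.5k = qp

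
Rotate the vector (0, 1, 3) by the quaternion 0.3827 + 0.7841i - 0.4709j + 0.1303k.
(-1.306, -2.432, -1.542)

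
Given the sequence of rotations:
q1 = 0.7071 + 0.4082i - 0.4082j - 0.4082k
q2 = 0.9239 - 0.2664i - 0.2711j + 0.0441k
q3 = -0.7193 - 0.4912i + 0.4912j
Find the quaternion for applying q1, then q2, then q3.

q2 · q1 = 0.6694 + 0.3174i - 0.6596j - 0.1265k
q3 · q2 · q1 = -0.0016 - 0.6193i + 0.7411j + 0.2591k
-0.0016 - 0.6193i + 0.7411j + 0.2591k


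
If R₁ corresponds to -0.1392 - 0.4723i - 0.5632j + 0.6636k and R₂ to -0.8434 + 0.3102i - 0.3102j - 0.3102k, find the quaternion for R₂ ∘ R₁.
0.2951 - 0.0254i + 0.4588j - 0.8377k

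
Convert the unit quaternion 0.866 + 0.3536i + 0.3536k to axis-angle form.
axis = (√2/2, 0, √2/2), θ = π/3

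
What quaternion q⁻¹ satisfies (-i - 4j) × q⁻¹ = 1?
0.0588i + 0.2353j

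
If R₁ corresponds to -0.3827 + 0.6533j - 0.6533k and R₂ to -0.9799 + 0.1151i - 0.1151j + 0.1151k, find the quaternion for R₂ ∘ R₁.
0.5254 - 0.044i - 0.5209j + 0.6713k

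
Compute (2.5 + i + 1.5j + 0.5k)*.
2.5 - i - 1.5j - 0.5k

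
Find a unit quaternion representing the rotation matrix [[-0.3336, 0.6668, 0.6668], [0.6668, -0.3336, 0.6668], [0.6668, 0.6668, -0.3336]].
0.5774i + 0.5774j + 0.5774k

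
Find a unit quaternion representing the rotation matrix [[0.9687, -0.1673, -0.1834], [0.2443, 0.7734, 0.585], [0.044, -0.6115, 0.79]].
0.9397 - 0.3183i - 0.0605j + 0.1095k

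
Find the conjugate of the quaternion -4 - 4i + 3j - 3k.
-4 + 4i - 3j + 3k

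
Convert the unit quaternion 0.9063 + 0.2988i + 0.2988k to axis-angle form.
axis = (√2/2, 0, √2/2), θ = 50°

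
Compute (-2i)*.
2i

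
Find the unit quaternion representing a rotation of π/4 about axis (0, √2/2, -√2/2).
0.9239 + 0.2706j - 0.2706k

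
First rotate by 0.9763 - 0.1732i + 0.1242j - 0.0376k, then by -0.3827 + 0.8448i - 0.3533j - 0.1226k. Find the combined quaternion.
-0.188 + 0.9196i - 0.3395j - 0.0616k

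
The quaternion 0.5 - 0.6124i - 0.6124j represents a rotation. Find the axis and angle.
axis = (-√2/2, -√2/2, 0), θ = 2π/3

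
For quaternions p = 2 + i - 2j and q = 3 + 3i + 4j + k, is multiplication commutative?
No: pq = 11 + 7i + j + 12k ≠ 11 + 11i + 3j - 8k = qp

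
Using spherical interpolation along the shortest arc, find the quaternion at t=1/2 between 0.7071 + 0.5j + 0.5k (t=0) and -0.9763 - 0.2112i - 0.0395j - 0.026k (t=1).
0.9068 + 0.1138i + 0.2906j + 0.2833k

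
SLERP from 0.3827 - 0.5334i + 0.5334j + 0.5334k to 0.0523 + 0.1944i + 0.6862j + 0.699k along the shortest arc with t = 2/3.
0.1801 - 0.0598i + 0.6897j + 0.6988k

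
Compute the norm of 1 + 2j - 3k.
√14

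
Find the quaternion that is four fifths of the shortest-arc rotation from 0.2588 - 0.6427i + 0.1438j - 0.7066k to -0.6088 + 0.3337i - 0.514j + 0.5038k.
0.5548 - 0.4111i + 0.4524j - 0.5644k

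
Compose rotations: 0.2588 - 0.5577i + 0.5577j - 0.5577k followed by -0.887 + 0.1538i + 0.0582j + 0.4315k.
0.0644 + 0.2614i - 0.6345j + 0.7246k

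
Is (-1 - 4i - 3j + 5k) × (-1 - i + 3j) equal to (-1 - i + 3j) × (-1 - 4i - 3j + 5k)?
No: pq = 6 - 10i - 5j - 20k ≠ 6 + 20i + 5j + 10k = qp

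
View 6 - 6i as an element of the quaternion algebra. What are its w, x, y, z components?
6 - 6i + 0j + 0k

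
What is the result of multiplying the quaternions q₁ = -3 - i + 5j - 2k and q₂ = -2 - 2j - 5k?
6 - 27i - 9j + 21k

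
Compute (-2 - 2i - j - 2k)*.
-2 + 2i + j + 2k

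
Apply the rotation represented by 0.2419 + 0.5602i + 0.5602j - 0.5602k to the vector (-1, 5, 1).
(4.392, -2.532, -1.14)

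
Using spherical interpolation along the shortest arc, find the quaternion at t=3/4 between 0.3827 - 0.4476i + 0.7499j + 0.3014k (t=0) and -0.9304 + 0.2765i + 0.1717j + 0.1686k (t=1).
0.9179 - 0.3817i + 0.0983j - 0.0454k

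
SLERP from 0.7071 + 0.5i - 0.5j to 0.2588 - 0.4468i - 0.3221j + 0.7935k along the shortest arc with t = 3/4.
0.4834 - 0.2199i - 0.4659j + 0.7077k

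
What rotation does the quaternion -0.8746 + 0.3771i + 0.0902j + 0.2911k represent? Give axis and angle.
axis = (0.7778, 0.186, 0.6004), θ = 302°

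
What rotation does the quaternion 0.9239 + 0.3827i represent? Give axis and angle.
axis = (1, 0, 0), θ = π/4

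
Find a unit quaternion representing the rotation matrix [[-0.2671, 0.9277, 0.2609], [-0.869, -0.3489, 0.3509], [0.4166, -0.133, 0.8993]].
0.5664 - 0.2136i - 0.0687j - 0.793k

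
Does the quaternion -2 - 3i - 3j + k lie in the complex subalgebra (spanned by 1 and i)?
No. The quaternion -2 - 3i - 3j + k has j-coefficient y = -3 and k-coefficient z = 1, not both zero, so it does not lie in the complex subalgebra spanned by 1 and i.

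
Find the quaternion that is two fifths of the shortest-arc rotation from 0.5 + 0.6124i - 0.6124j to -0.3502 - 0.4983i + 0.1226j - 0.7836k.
0.4953 + 0.6386i - 0.4656j + 0.3607k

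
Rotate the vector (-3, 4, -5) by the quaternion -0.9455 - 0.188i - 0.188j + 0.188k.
(-2.295, 6.42, -1.875)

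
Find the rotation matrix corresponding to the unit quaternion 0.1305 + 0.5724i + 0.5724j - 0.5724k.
[[-0.3106, 0.8047, -0.5059], [0.5059, -0.3106, -0.8047], [-0.8047, -0.5059, -0.3106]]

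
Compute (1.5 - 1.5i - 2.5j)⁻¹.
0.1395 + 0.1395i + 0.2326j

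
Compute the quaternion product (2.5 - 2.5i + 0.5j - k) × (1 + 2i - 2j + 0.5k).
9 + 0.75i - 5.25j + 4.25k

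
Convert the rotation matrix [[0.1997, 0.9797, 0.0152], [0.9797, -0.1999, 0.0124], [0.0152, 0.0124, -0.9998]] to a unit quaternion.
0.7745i + 0.6325j + 0.0098k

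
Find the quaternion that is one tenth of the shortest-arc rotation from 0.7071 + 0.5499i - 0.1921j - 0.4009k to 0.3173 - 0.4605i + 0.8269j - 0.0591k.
0.6386 + 0.5971i - 0.3032j - 0.3792k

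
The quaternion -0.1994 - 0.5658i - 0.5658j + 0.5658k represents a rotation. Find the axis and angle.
axis = (-√3/3, -√3/3, √3/3), θ = 203°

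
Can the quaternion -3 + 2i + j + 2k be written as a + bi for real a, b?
No. The quaternion -3 + 2i + j + 2k has j-coefficient y = 1 and k-coefficient z = 2, not both zero, so it does not lie in the complex subalgebra spanned by 1 and i.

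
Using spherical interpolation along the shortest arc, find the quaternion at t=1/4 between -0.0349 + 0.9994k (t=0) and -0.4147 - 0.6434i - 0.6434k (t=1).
0.09 + 0.1828i + 0.979k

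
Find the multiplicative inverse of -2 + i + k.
-0.3333 - 0.1667i - 0.1667k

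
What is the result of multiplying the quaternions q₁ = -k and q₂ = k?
1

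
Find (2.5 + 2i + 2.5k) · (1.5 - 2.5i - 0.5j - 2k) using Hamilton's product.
13.75 - 2i - 3.5j - 2.25k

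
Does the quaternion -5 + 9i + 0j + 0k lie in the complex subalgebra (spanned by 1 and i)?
Yes. The quaternion -5 + 9i has j- and k-coefficients y = z = 0, so it lies in the complex subalgebra spanned by 1 and i.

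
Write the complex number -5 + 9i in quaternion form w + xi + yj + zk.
-5 + 9i + 0j + 0k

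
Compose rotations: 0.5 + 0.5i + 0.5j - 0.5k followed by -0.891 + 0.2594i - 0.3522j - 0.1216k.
-0.4599 - 0.0789i - 0.5527j + 0.6905k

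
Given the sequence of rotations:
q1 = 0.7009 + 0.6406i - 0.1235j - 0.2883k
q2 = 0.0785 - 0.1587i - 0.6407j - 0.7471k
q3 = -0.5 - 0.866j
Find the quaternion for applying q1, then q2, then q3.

q2 · q1 = -0.1378 + 0.0315i - 0.9831j - 0.1162k
q3 · q2 · q1 = -0.7825 + 0.0849i + 0.6109j + 0.0854k
-0.7825 + 0.0849i + 0.6109j + 0.0854k


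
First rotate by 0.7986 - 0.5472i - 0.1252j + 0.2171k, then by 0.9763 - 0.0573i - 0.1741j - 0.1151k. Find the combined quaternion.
0.7515 - 0.6322i - 0.1858j + 0.0319k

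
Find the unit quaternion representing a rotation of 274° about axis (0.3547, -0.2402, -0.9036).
-0.7314 + 0.2419i - 0.1638j - 0.6163k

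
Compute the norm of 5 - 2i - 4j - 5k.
√70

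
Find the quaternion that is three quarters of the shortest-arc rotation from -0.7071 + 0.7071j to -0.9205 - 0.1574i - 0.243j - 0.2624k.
-0.9679 - 0.1291i + 0.0139j - 0.2152k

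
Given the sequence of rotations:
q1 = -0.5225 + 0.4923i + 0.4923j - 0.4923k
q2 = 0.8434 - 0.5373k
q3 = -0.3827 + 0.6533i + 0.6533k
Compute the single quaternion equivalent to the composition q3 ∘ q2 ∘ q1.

q2 · q1 = -0.7052 + 0.6797i + 0.1507j - 0.1345k
q3 · q2 · q1 = -0.0863 - 0.8193i + 0.4742j - 0.3108k
-0.0863 - 0.8193i + 0.4742j - 0.3108k


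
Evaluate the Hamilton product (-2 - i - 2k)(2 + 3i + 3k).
5 - 8i - 3j - 10k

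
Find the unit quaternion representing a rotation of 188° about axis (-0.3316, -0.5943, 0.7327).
-0.0698 - 0.3308i - 0.5929j + 0.7309k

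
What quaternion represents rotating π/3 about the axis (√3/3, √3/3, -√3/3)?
0.866 + 0.2887i + 0.2887j - 0.2887k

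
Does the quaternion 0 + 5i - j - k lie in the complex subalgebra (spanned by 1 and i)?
No. The quaternion 5i - j - k has j-coefficient y = -1 and k-coefficient z = -1, not both zero, so it does not lie in the complex subalgebra spanned by 1 and i.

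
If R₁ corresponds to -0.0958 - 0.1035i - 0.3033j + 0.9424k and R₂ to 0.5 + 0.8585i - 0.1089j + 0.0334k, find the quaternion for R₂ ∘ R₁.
-0.0236 - 0.2265i - 0.9537j + 0.1963k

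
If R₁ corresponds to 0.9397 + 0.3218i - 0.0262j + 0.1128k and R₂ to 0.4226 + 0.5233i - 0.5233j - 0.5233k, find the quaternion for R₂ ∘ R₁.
0.274 + 0.555i - 0.7302j - 0.2894k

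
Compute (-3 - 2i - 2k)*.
-3 + 2i + 2k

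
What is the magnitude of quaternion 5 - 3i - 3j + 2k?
√47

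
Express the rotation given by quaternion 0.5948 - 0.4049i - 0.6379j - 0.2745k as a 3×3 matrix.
[[0.0355, 0.8431, -0.5366], [0.19, 0.5214, 0.8319], [0.9811, -0.1315, -0.1417]]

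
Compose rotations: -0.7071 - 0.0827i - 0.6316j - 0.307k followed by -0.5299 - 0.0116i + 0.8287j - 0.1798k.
0.8419 - 0.3159i - 0.24j + 0.3657k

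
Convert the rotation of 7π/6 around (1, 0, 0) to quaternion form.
-0.2588 + 0.9659i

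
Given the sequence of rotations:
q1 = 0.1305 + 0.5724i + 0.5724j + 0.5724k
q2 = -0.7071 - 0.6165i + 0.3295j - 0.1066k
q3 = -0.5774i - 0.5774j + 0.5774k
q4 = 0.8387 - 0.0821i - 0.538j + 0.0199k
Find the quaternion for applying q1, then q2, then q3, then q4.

q2 · q1 = 0.133 - 0.2356i - 0.0699j - 0.9601k
q3 · q2 · q1 = 0.378 + 0.5179i - 0.7672j - 0.0189k
q4 · q3 · q2 · q1 = -0.0528 + 0.4288i - 0.8381j + 0.3333k
-0.0528 + 0.4288i - 0.8381j + 0.3333k


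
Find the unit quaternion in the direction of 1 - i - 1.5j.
0.4851 - 0.4851i - 0.7276j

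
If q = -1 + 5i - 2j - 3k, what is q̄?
-1 - 5i + 2j + 3k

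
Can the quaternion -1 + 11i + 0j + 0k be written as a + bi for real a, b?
Yes. The quaternion -1 + 11i has j- and k-coefficients y = z = 0, so it lies in the complex subalgebra spanned by 1 and i.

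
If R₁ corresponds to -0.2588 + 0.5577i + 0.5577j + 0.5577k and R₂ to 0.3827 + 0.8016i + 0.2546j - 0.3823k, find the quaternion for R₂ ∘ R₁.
-0.4749 + 0.3612i - 0.5127j + 0.6174k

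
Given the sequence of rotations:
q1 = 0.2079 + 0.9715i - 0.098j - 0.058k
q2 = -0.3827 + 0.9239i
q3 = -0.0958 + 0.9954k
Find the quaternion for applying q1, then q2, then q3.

q2 · q1 = -0.9771 - 0.1797i + 0.0911j - 0.0683k
q3 · q2 · q1 = 0.1616 - 0.0735i - 0.1876j - 0.9661k
0.1616 - 0.0735i - 0.1876j - 0.9661k


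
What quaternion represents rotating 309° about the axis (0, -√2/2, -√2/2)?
-0.9026 - 0.3044j - 0.3044k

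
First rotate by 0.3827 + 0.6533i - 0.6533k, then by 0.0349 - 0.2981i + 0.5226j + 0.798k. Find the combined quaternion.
0.7294 - 0.4327i + 0.5266j - 0.0588k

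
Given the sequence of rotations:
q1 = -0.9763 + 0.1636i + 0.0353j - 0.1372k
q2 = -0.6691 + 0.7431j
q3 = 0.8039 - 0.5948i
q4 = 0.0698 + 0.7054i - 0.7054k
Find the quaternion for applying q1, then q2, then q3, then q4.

q2 · q1 = 0.627 - 0.2114i - 0.7491j - 0.0298k
q3 · q2 · q1 = 0.3783 - 0.5429i - 0.6199j + 0.4216k
q4 · q3 · q2 · q1 = 0.7068 - 0.2083i + 0.0423j - 0.6747k
0.7068 - 0.2083i + 0.0423j - 0.6747k


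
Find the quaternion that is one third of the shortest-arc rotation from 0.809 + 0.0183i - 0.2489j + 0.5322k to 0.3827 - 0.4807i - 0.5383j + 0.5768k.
0.7062 - 0.161i - 0.3694j + 0.5821k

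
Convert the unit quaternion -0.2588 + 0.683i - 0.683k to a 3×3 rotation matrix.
[[0.067, -0.3535, -0.933], [0.3535, -0.866, 0.3535], [-0.933, -0.3535, 0.067]]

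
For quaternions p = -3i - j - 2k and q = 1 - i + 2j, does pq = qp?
No: pq = -1 + i + j - 9k ≠ -1 - 7i - 3j + 5k = qp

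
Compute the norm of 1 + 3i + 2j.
√14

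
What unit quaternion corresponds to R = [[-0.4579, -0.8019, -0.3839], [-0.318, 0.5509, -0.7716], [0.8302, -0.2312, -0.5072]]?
-0.3827 - 0.353i + 0.7931j - 0.3161k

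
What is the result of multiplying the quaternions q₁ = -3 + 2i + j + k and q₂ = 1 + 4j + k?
-8 - i - 13j + 6k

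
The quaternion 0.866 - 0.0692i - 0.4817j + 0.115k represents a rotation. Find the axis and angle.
axis = (-0.1384, -0.9633, 0.23), θ = π/3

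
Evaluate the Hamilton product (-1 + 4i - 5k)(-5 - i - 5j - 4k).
-11 - 44i + 26j + 9k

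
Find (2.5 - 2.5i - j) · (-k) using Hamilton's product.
i - 2.5j - 2.5k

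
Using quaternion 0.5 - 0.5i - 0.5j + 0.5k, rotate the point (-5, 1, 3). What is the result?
(-3, -5, -1)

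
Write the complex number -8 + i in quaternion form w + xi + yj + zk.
-8 + i + 0j + 0k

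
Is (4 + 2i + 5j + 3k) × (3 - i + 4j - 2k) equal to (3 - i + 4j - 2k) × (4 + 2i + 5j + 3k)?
No: pq = -20i + 32j + 14k ≠ 24i + 30j - 12k = qp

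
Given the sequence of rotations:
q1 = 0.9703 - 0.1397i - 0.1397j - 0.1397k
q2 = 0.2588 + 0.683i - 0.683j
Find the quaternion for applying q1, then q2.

q2 · q1 = 0.2511 + 0.722i - 0.6035j - 0.227k
0.2511 + 0.722i - 0.6035j - 0.227k


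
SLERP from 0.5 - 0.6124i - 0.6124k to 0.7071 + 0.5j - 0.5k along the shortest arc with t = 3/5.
0.6815 - 0.2719i + 0.3249j - 0.5968k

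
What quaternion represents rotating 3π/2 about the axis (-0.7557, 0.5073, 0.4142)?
-0.7071 - 0.5344i + 0.3587j + 0.2929k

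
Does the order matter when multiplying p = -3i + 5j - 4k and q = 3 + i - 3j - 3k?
Yes: pq = 6 - 36i + 2j - 8k ≠ 6 + 18i + 28j - 16k = qp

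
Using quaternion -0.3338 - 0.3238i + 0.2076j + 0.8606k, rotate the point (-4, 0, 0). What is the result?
(2.27, 2.836, 1.675)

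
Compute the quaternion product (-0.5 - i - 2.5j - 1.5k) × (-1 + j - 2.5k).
-0.75 + 8.75i - 0.5j + 1.75k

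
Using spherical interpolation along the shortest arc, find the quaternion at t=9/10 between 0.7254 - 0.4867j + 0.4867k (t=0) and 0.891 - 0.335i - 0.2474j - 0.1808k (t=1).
0.9015 - 0.3084i - 0.2823j - 0.1118k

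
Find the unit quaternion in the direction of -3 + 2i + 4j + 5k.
-0.4082 + 0.2722i + 0.5443j + 0.6804k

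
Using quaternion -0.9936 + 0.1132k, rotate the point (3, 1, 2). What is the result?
(3.148, 0.3, 2)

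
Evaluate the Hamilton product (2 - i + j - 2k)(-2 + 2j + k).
-4 + 7i + 3j + 4k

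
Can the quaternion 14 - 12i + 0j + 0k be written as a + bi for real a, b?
Yes. The quaternion 14 - 12i has j- and k-coefficients y = z = 0, so it lies in the complex subalgebra spanned by 1 and i.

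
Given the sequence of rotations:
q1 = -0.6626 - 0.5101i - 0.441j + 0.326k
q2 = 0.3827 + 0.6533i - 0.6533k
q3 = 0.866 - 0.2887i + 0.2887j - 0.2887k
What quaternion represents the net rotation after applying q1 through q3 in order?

q2 · q1 = 0.2926 - 0.9162i - 0.0485j + 0.2695k
q3 · q2 · q1 = 0.0807 - 0.8141i + 0.3848j + 0.4274k
0.0807 - 0.8141i + 0.3848j + 0.4274k


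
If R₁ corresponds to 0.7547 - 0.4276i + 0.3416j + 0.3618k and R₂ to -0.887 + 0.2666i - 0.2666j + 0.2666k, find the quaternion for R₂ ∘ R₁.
-0.5608 + 0.393i - 0.7147j - 0.1426k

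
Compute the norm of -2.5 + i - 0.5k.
2.739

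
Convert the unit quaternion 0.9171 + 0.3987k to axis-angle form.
axis = (0, 0, 1), θ = 47°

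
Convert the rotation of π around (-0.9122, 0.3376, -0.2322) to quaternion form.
-0.9122i + 0.3376j - 0.2322k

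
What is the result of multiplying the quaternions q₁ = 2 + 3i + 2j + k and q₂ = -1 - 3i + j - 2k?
7 - 14i + 3j + 4k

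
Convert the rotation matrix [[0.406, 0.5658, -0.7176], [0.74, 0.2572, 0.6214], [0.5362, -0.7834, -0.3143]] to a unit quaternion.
0.5807 - 0.6048i - 0.5398j + 0.075k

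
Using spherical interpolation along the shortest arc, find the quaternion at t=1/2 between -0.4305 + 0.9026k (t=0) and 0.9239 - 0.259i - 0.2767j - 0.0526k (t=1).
-0.7966 + 0.1523i + 0.1628j + 0.5618k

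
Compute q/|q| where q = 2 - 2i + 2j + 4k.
0.378 - 0.378i + 0.378j + 0.7559k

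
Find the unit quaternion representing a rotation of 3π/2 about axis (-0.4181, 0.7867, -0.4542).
-0.7071 - 0.2956i + 0.5563j - 0.3212k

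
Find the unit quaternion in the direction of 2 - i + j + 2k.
0.6325 - 0.3162i + 0.3162j + 0.6325k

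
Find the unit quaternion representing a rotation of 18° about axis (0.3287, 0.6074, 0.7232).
0.9877 + 0.0514i + 0.095j + 0.1131k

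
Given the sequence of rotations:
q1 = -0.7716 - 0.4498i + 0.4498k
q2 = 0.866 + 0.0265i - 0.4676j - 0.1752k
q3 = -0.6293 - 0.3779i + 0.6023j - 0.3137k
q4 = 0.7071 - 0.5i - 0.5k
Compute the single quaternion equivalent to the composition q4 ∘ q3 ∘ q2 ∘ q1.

q2 · q1 = -0.5775 - 0.6203i + 0.4277j + 0.3144k
q3 · q2 · q1 = -0.03 + 0.9321i - 0.3036j + 0.1953k
q4 · q3 · q2 · q1 = 0.5425 + 0.5223i - 0.5831j + 0.3049k
0.5425 + 0.5223i - 0.5831j + 0.3049k


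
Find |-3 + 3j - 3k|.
√27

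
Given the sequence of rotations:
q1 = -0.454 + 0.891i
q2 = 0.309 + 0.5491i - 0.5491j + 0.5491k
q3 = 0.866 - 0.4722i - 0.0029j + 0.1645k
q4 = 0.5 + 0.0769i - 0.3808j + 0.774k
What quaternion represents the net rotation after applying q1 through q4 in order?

q2 · q1 = -0.6295 + 0.026i + 0.7385j + 0.24k
q3 · q2 · q1 = -0.5702 + 0.1976i + 0.759j - 0.2444k
q4 · q3 · q2 · q1 = 0.1779 - 0.4394i + 0.7684j - 0.4299k
0.1779 - 0.4394i + 0.7684j - 0.4299k


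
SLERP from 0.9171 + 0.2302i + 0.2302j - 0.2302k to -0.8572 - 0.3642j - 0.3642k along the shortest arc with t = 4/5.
0.9019 + 0.0495i + 0.3489j + 0.2499k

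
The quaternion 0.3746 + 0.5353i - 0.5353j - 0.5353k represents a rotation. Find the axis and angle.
axis = (√3/3, -√3/3, -√3/3), θ = 136°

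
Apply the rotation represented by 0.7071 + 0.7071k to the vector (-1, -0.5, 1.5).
(0.5, -1, 1.5)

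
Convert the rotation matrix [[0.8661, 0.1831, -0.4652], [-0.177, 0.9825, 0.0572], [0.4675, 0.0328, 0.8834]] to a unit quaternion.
0.9659 - 0.0063i - 0.2414j - 0.0932k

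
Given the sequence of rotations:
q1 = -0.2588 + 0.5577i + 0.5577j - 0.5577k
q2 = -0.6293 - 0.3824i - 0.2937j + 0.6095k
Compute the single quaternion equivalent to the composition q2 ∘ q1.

q2 · q1 = 0.8798 - 0.4281i - 0.1483j + 0.1438k
0.8798 - 0.4281i - 0.1483j + 0.1438k


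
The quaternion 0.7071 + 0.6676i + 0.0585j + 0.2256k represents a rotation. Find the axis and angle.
axis = (0.9441, 0.0827, 0.319), θ = π/2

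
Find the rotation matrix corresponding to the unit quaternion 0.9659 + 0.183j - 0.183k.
[[0.866, 0.3535, 0.3535], [-0.3535, 0.933, -0.067], [-0.3535, -0.067, 0.933]]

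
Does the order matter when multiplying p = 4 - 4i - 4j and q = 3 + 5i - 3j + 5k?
Yes: pq = 20 - 12i - 4j + 52k ≠ 20 + 28i - 44j - 12k = qp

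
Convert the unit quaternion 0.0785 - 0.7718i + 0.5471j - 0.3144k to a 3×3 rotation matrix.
[[0.2037, -0.7951, 0.5712], [-0.8939, -0.389, -0.2228], [0.3994, -0.4652, -0.79]]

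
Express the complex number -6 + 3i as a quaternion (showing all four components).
-6 + 3i + 0j + 0k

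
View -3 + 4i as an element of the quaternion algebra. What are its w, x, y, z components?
-3 + 4i + 0j + 0k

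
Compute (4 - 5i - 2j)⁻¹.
0.0889 + 0.1111i + 0.0444j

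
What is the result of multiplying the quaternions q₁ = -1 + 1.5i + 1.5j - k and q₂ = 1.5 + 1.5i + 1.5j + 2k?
-4 + 5.25i - 3.75j - 3.5k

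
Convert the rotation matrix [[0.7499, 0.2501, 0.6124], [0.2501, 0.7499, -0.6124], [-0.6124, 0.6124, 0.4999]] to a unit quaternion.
0.866 + 0.3536i + 0.3536j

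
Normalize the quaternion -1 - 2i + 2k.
-0.3333 - 0.6667i + 0.6667k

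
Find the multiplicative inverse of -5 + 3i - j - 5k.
-0.0833 - 0.05i + 0.0167j + 0.0833k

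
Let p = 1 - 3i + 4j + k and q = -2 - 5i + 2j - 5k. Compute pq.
-20 - 21i - 26j + 7k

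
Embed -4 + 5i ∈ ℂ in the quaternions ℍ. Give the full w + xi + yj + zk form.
-4 + 5i + 0j + 0k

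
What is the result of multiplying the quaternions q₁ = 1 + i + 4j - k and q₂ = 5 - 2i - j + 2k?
13 + 10i + 19j + 4k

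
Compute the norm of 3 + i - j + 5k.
6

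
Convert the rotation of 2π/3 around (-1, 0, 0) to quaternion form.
0.5 - 0.866i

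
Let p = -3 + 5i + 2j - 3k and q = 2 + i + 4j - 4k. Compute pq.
-31 + 11i + 9j + 24k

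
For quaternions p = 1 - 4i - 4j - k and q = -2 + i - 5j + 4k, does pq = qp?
No: pq = -14 - 12i + 18j + 30k ≠ -14 + 30i - 12j - 18k = qp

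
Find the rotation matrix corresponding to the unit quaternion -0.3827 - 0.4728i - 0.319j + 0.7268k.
[[-0.26, 0.8579, -0.4431], [-0.2546, -0.5036, -0.8256], [-0.9314, -0.1018, 0.3494]]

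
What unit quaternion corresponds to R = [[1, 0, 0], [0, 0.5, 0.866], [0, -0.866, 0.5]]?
0.866 - 0.5i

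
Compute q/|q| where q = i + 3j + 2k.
0.2673i + 0.8018j + 0.5345k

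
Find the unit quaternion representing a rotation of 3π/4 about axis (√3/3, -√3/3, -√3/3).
0.3827 + 0.5334i - 0.5334j - 0.5334k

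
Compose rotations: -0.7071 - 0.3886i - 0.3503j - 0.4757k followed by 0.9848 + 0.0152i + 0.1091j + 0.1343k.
-0.5883 - 0.3983i - 0.4671j - 0.5264k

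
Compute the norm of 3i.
3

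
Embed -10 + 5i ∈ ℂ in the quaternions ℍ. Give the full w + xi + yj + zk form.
-10 + 5i + 0j + 0k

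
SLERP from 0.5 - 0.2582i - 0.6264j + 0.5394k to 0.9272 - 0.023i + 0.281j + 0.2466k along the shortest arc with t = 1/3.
0.7553 - 0.2047i - 0.3595j + 0.5083k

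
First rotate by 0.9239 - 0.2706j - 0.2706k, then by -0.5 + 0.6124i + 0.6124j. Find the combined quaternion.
-0.2962 + 0.4001i + 0.8668j - 0.0304k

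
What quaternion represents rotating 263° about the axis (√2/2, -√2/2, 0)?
-0.6626 + 0.5296i - 0.5296j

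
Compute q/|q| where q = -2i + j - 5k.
-0.3651i + 0.1826j - 0.9129k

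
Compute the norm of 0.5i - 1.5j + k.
1.871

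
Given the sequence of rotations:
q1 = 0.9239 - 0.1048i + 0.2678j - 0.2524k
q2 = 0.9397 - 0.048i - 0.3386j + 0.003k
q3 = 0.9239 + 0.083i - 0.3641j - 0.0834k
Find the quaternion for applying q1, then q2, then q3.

q2 · q1 = 0.9546 - 0.0582i - 0.0736j - 0.2827k
q3 · q2 · q1 = 0.8364 + 0.1223i - 0.3873j - 0.3681k
0.8364 + 0.1223i - 0.3873j - 0.3681k


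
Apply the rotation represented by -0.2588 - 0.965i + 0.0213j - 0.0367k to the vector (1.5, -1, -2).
(1.435, 1.834, 1.352)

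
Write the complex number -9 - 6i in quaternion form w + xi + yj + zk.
-9 - 6i + 0j + 0k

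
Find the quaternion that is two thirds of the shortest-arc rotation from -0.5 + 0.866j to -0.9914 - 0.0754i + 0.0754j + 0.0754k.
-0.9178 - 0.0551i + 0.3892j + 0.0551k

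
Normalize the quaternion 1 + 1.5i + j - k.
0.4364 + 0.6547i + 0.4364j - 0.4364k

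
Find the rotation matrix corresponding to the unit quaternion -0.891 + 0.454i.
[[1, 0, 0], [0, 0.5878, 0.809], [0, -0.809, 0.5878]]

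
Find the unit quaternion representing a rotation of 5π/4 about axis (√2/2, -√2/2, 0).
-0.3827 + 0.6533i - 0.6533j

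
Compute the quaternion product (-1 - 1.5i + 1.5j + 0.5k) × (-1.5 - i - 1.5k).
0.75 + i - 5j + 2.25k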